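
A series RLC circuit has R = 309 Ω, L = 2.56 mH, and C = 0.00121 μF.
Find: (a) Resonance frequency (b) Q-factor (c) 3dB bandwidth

Step 1 — Resonance: ω₀ = 1/√(LC) = 1/√(0.00256·1.21e-09) = 5.682e+05 rad/s.
Step 2 — f₀ = ω₀/(2π) = 9.043e+04 Hz.
Step 3 — Series Q: Q = ω₀L/R = 5.682e+05·0.00256/309 = 4.707.
Step 4 — Bandwidth: Δω = ω₀/Q = 1.207e+05 rad/s; BW = Δω/(2π) = 1.921e+04 Hz.

(a) f₀ = 9.043e+04 Hz  (b) Q = 4.707  (c) BW = 1.921e+04 Hz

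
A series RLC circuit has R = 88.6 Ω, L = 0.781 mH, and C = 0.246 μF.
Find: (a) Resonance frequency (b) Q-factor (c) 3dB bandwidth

Step 1 — Resonance: ω₀ = 1/√(LC) = 1/√(0.000781·2.46e-07) = 7.215e+04 rad/s.
Step 2 — f₀ = ω₀/(2π) = 1.148e+04 Hz.
Step 3 — Series Q: Q = ω₀L/R = 7.215e+04·0.000781/88.6 = 0.636.
Step 4 — Bandwidth: Δω = ω₀/Q = 1.134e+05 rad/s; BW = Δω/(2π) = 1.806e+04 Hz.

(a) f₀ = 1.148e+04 Hz  (b) Q = 0.636  (c) BW = 1.806e+04 Hz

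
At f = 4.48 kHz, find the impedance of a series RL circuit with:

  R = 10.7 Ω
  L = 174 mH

Step 1 — Angular frequency: ω = 2π·f = 2π·4480 = 2.815e+04 rad/s.
Step 2 — Component impedances:
  R: Z = R = 10.7 Ω
  L: Z = jωL = j·2.815e+04·0.174 = 0 + j4898 Ω
Step 3 — Series combination: Z_total = R + L = 10.7 + j4898 Ω = 4898∠89.9° Ω.

Z = 10.7 + j4898 Ω = 4898∠89.9° Ω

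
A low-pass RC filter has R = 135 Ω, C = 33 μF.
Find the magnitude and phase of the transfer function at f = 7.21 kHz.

Step 1 — Angular frequency: ω = 2π·7210 = 4.53e+04 rad/s.
Step 2 — Transfer function: H(jω) = 1/(1 + jωRC).
Step 3 — Denominator: 1 + jωRC = 1 + j·4.53e+04·135·3.3e-05 = 1 + j201.8.
Step 4 — H = 2.455e-05 - j0.004955.
Step 5 — Magnitude: |H| = 0.004955 (-46.1 dB); phase: φ = -89.7°.

|H| = 0.004955 (-46.1 dB), φ = -89.7°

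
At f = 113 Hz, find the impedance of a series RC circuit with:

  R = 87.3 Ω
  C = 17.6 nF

Step 1 — Angular frequency: ω = 2π·f = 2π·113 = 710 rad/s.
Step 2 — Component impedances:
  R: Z = R = 87.3 Ω
  C: Z = 1/(jωC) = -j/(ω·C) = 0 - j8.003e+04 Ω
Step 3 — Series combination: Z_total = R + C = 87.3 - j8.003e+04 Ω = 8.003e+04∠-89.9° Ω.

Z = 87.3 - j8.003e+04 Ω = 8.003e+04∠-89.9° Ω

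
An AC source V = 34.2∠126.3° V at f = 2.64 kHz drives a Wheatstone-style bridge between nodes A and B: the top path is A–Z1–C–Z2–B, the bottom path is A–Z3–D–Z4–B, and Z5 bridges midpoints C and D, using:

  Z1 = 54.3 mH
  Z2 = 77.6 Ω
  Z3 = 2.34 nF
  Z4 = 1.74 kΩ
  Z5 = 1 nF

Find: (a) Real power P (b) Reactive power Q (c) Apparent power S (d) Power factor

Step 1 — Angular frequency: ω = 2π·f = 2π·2640 = 1.659e+04 rad/s.
Step 2 — Component impedances:
  Z1: Z = jωL = j·1.659e+04·0.0543 = 0 + j900.7 Ω
  Z2: Z = R = 77.6 Ω
  Z3: Z = 1/(jωC) = -j/(ω·C) = 0 - j2.576e+04 Ω
  Z4: Z = R = 1740 Ω
  Z5: Z = 1/(jωC) = -j/(ω·C) = 0 - j6.029e+04 Ω
Step 3 — Bridge requires nodal analysis (the Z5 bridge couples midpoints C and D, so the two paths cannot be reduced to a simple series/parallel combination). Setting node B to ground and injecting 1 A at node A, the 3-node admittance system at A, C, D solves to V_A = Z_AB = 85.49 + j932.2 Ω = 936.1∠84.8° Ω.
Step 4 — Source phasor: V = 34.2∠126.3° V = -20.25 + j27.56 V.
Step 5 — Current: I = V / Z = 0.02735 + j0.02423 A = 0.03653∠41.5° A.
Step 6 — Complex power: S = V·I* = 0.1141 + j1.244 VA.
Step 7 — Real power: P = Re(S) = 0.1141 W.
Step 8 — Reactive power: Q = Im(S) = 1.244 VAR.
Step 9 — Apparent power: |S| = 1.249 VA.
Step 10 — Power factor: PF = P/|S| = 0.09132 (lagging).

(a) P = 0.1141 W  (b) Q = 1.244 VAR  (c) S = 1.249 VA  (d) PF = 0.09132 (lagging)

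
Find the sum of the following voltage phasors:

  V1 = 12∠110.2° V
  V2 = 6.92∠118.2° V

Step 1 — Convert each phasor to rectangular form:
  V1 = 12·(cos(110.2°) + j·sin(110.2°)) = -4.144 + j11.26 V
  V2 = 6.92·(cos(118.2°) + j·sin(118.2°)) = -3.27 + j6.099 V
Step 2 — Sum components: V_total = -7.414 + j17.36 V.
Step 3 — Convert to polar: |V_total| = 18.88 V, ∠V_total = 113.1°.

V_total = 18.88∠113.1° V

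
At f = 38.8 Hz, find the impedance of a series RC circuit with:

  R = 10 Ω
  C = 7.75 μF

Step 1 — Angular frequency: ω = 2π·f = 2π·38.8 = 243.8 rad/s.
Step 2 — Component impedances:
  R: Z = R = 10 Ω
  C: Z = 1/(jωC) = -j/(ω·C) = 0 - j529.3 Ω
Step 3 — Series combination: Z_total = R + C = 10 - j529.3 Ω = 529.4∠-88.9° Ω.

Z = 10 - j529.3 Ω = 529.4∠-88.9° Ω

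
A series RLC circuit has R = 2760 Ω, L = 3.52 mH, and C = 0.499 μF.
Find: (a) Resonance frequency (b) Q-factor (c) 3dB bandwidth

Step 1 — Resonance: ω₀ = 1/√(LC) = 1/√(0.00352·4.99e-07) = 2.386e+04 rad/s.
Step 2 — f₀ = ω₀/(2π) = 3798 Hz.
Step 3 — Series Q: Q = ω₀L/R = 2.386e+04·0.00352/2760 = 0.03043.
Step 4 — Bandwidth: Δω = ω₀/Q = 7.841e+05 rad/s; BW = Δω/(2π) = 1.248e+05 Hz.

(a) f₀ = 3798 Hz  (b) Q = 0.03043  (c) BW = 1.248e+05 Hz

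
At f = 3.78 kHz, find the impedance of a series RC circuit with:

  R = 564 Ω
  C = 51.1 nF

Step 1 — Angular frequency: ω = 2π·f = 2π·3780 = 2.375e+04 rad/s.
Step 2 — Component impedances:
  R: Z = R = 564 Ω
  C: Z = 1/(jωC) = -j/(ω·C) = 0 - j824 Ω
Step 3 — Series combination: Z_total = R + C = 564 - j824 Ω = 998.5∠-55.6° Ω.

Z = 564 - j824 Ω = 998.5∠-55.6° Ω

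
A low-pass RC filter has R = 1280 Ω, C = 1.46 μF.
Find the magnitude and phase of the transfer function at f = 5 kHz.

Step 1 — Angular frequency: ω = 2π·5000 = 3.142e+04 rad/s.
Step 2 — Transfer function: H(jω) = 1/(1 + jωRC).
Step 3 — Denominator: 1 + jωRC = 1 + j·3.142e+04·1280·1.46e-06 = 1 + j58.71.
Step 4 — H = 0.00029 - j0.01703.
Step 5 — Magnitude: |H| = 0.01703 (-35.4 dB); phase: φ = -89.0°.

|H| = 0.01703 (-35.4 dB), φ = -89.0°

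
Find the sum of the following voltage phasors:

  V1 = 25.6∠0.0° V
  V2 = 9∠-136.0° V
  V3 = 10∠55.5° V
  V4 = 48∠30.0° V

Step 1 — Convert each phasor to rectangular form:
  V1 = 25.6·(cos(0.0°) + j·sin(0.0°)) = 25.6 V
  V2 = 9·(cos(-136.0°) + j·sin(-136.0°)) = -6.474 - j6.252 V
  V3 = 10·(cos(55.5°) + j·sin(55.5°)) = 5.664 + j8.241 V
  V4 = 48·(cos(30.0°) + j·sin(30.0°)) = 41.57 + j24 V
Step 2 — Sum components: V_total = 66.36 + j25.99 V.
Step 3 — Convert to polar: |V_total| = 71.27 V, ∠V_total = 21.4°.

V_total = 71.27∠21.4° V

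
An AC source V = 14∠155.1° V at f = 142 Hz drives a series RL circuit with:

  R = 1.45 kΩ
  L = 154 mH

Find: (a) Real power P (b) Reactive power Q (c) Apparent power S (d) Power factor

Step 1 — Angular frequency: ω = 2π·f = 2π·142 = 892.2 rad/s.
Step 2 — Component impedances:
  R: Z = R = 1450 Ω
  L: Z = jωL = j·892.2·0.154 = 0 + j137.4 Ω
Step 3 — Series combination: Z_total = R + L = 1450 + j137.4 Ω = 1456∠5.4° Ω.
Step 4 — Source phasor: V = 14∠155.1° V = -12.7 + j5.895 V.
Step 5 — Current: I = V / Z = -0.008298 + j0.004851 A = 0.009612∠149.7° A.
Step 6 — Complex power: S = V·I* = 0.134 + j0.01269 VA.
Step 7 — Real power: P = Re(S) = 0.134 W.
Step 8 — Reactive power: Q = Im(S) = 0.01269 VAR.
Step 9 — Apparent power: |S| = 0.1346 VA.
Step 10 — Power factor: PF = P/|S| = 0.9955 (lagging).

(a) P = 0.134 W  (b) Q = 0.01269 VAR  (c) S = 0.1346 VA  (d) PF = 0.9955 (lagging)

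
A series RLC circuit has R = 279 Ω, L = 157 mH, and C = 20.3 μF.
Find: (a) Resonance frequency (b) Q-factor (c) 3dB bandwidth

Step 1 — Resonance: ω₀ = 1/√(LC) = 1/√(0.157·2.03e-05) = 560.1 rad/s.
Step 2 — f₀ = ω₀/(2π) = 89.15 Hz.
Step 3 — Series Q: Q = ω₀L/R = 560.1·0.157/279 = 0.3152.
Step 4 — Bandwidth: Δω = ω₀/Q = 1777 rad/s; BW = Δω/(2π) = 282.8 Hz.

(a) f₀ = 89.15 Hz  (b) Q = 0.3152  (c) BW = 282.8 Hz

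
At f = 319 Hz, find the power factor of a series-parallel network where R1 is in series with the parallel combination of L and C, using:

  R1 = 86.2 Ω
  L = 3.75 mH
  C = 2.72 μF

Step 1 — Angular frequency: ω = 2π·f = 2π·319 = 2004 rad/s.
Step 2 — Component impedances:
  R1: Z = R = 86.2 Ω
  L: Z = jωL = j·2004·0.00375 = 0 + j7.516 Ω
  C: Z = 1/(jωC) = -j/(ω·C) = 0 - j183.4 Ω
Step 3 — Parallel branch: L || C = 1/(1/L + 1/C) = 0 + j7.837 Ω.
Step 4 — Series with R1: Z_total = R1 + (L || C) = 86.2 + j7.837 Ω = 86.56∠5.2° Ω.
Step 5 — Power factor: PF = cos(φ) = Re(Z)/|Z| = 86.2/86.556 = 0.9959.
Step 6 — Type: Im(Z) = 7.837 ⇒ lagging (phase φ = 5.2°).

PF = 0.9959 (lagging, φ = 5.2°)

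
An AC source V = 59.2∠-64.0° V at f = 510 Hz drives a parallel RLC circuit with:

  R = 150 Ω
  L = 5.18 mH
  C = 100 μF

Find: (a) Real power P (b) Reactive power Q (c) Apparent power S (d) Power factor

Step 1 — Angular frequency: ω = 2π·f = 2π·510 = 3204 rad/s.
Step 2 — Component impedances:
  R: Z = R = 150 Ω
  L: Z = jωL = j·3204·0.00518 = 0 + j16.6 Ω
  C: Z = 1/(jωC) = -j/(ω·C) = 0 - j3.121 Ω
Step 3 — Parallel combination: 1/Z_total = 1/R + 1/L + 1/C; Z_total = 0.09841 - j3.841 Ω = 3.842∠-88.5° Ω.
Step 4 — Source phasor: V = 59.2∠-64.0° V = 25.95 - j53.21 V.
Step 5 — Current: I = V / Z = 14.02 + j6.398 A = 15.41∠24.5° A.
Step 6 — Complex power: S = V·I* = 23.36 - j911.9 VA.
Step 7 — Real power: P = Re(S) = 23.36 W.
Step 8 — Reactive power: Q = Im(S) = -911.9 VAR.
Step 9 — Apparent power: |S| = 912.2 VA.
Step 10 — Power factor: PF = P/|S| = 0.02561 (leading).

(a) P = 23.36 W  (b) Q = -911.9 VAR  (c) S = 912.2 VA  (d) PF = 0.02561 (leading)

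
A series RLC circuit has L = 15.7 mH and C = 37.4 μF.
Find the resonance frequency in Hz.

Step 1 — Resonance condition Im(Z)=0 gives ω₀ = 1/√(LC).
Step 2 — ω₀ = 1/√(0.0157·3.74e-05) = 1305 rad/s.
Step 3 — f₀ = ω₀/(2π) = 207.7 Hz.

f₀ = 207.7 Hz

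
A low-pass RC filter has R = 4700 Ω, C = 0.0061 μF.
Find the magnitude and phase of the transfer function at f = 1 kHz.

Step 1 — Angular frequency: ω = 2π·1000 = 6283 rad/s.
Step 2 — Transfer function: H(jω) = 1/(1 + jωRC).
Step 3 — Denominator: 1 + jωRC = 1 + j·6283·4700·6.1e-09 = 1 + j0.1801.
Step 4 — H = 0.9686 - j0.1745.
Step 5 — Magnitude: |H| = 0.9842 (-0.1 dB); phase: φ = -10.2°.

|H| = 0.9842 (-0.1 dB), φ = -10.2°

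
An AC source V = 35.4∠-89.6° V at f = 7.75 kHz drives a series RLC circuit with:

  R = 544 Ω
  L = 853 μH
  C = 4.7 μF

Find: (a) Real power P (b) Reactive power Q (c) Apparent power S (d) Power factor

Step 1 — Angular frequency: ω = 2π·f = 2π·7750 = 4.869e+04 rad/s.
Step 2 — Component impedances:
  R: Z = R = 544 Ω
  L: Z = jωL = j·4.869e+04·0.000853 = 0 + j41.54 Ω
  C: Z = 1/(jωC) = -j/(ω·C) = 0 - j4.369 Ω
Step 3 — Series combination: Z_total = R + L + C = 544 + j37.17 Ω = 545.3∠3.9° Ω.
Step 4 — Source phasor: V = 35.4∠-89.6° V = 0.2471 - j35.4 V.
Step 5 — Current: I = V / Z = -0.003973 - j0.0648 A = 0.06492∠-93.5° A.
Step 6 — Complex power: S = V·I* = 2.293 + j0.1567 VA.
Step 7 — Real power: P = Re(S) = 2.293 W.
Step 8 — Reactive power: Q = Im(S) = 0.1567 VAR.
Step 9 — Apparent power: |S| = 2.298 VA.
Step 10 — Power factor: PF = P/|S| = 0.9977 (lagging).

(a) P = 2.293 W  (b) Q = 0.1567 VAR  (c) S = 2.298 VA  (d) PF = 0.9977 (lagging)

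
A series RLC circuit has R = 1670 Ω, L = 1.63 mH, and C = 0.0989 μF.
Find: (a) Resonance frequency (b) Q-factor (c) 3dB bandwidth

Step 1 — Resonance: ω₀ = 1/√(LC) = 1/√(0.00163·9.89e-08) = 7.876e+04 rad/s.
Step 2 — f₀ = ω₀/(2π) = 1.254e+04 Hz.
Step 3 — Series Q: Q = ω₀L/R = 7.876e+04·0.00163/1670 = 0.07687.
Step 4 — Bandwidth: Δω = ω₀/Q = 1.025e+06 rad/s; BW = Δω/(2π) = 1.631e+05 Hz.

(a) f₀ = 1.254e+04 Hz  (b) Q = 0.07687  (c) BW = 1.631e+05 Hz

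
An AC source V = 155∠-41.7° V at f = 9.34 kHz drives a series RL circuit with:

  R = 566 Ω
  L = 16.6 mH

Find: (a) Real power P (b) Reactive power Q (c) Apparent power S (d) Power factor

Step 1 — Angular frequency: ω = 2π·f = 2π·9340 = 5.868e+04 rad/s.
Step 2 — Component impedances:
  R: Z = R = 566 Ω
  L: Z = jωL = j·5.868e+04·0.0166 = 0 + j974.2 Ω
Step 3 — Series combination: Z_total = R + L = 566 + j974.2 Ω = 1127∠59.8° Ω.
Step 4 — Source phasor: V = 155∠-41.7° V = 115.7 - j103.1 V.
Step 5 — Current: I = V / Z = -0.02753 - j0.1348 A = 0.1376∠-101.5° A.
Step 6 — Complex power: S = V·I* = 10.71 + j18.44 VA.
Step 7 — Real power: P = Re(S) = 10.71 W.
Step 8 — Reactive power: Q = Im(S) = 18.44 VAR.
Step 9 — Apparent power: |S| = 21.32 VA.
Step 10 — Power factor: PF = P/|S| = 0.5024 (lagging).

(a) P = 10.71 W  (b) Q = 18.44 VAR  (c) S = 21.32 VA  (d) PF = 0.5024 (lagging)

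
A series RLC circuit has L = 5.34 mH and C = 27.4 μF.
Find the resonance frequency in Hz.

Step 1 — Resonance condition Im(Z)=0 gives ω₀ = 1/√(LC).
Step 2 — ω₀ = 1/√(0.00534·2.74e-05) = 2614 rad/s.
Step 3 — f₀ = ω₀/(2π) = 416.1 Hz.

f₀ = 416.1 Hz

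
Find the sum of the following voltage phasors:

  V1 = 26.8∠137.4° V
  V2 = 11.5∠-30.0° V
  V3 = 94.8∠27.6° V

Step 1 — Convert each phasor to rectangular form:
  V1 = 26.8·(cos(137.4°) + j·sin(137.4°)) = -19.73 + j18.14 V
  V2 = 11.5·(cos(-30.0°) + j·sin(-30.0°)) = 9.959 - j5.75 V
  V3 = 94.8·(cos(27.6°) + j·sin(27.6°)) = 84.01 + j43.92 V
Step 2 — Sum components: V_total = 74.24 + j56.31 V.
Step 3 — Convert to polar: |V_total| = 93.18 V, ∠V_total = 37.2°.

V_total = 93.18∠37.2° V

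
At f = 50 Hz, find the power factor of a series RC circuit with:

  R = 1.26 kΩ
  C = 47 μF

Step 1 — Angular frequency: ω = 2π·f = 2π·50 = 314.2 rad/s.
Step 2 — Component impedances:
  R: Z = R = 1260 Ω
  C: Z = 1/(jωC) = -j/(ω·C) = 0 - j67.73 Ω
Step 3 — Series combination: Z_total = R + C = 1260 - j67.73 Ω = 1262∠-3.1° Ω.
Step 4 — Power factor: PF = cos(φ) = Re(Z)/|Z| = 1260/1261.8 = 0.9986.
Step 5 — Type: Im(Z) = -67.73 ⇒ leading (phase φ = -3.1°).

PF = 0.9986 (leading, φ = -3.1°)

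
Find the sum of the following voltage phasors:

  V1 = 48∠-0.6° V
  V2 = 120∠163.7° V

Step 1 — Convert each phasor to rectangular form:
  V1 = 48·(cos(-0.6°) + j·sin(-0.6°)) = 48 - j0.5026 V
  V2 = 120·(cos(163.7°) + j·sin(163.7°)) = -115.2 + j33.68 V
Step 2 — Sum components: V_total = -67.18 + j33.18 V.
Step 3 — Convert to polar: |V_total| = 74.93 V, ∠V_total = 153.7°.

V_total = 74.93∠153.7° V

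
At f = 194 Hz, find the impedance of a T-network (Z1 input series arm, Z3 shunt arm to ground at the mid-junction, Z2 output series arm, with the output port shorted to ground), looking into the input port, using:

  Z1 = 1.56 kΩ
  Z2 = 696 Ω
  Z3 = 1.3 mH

Step 1 — Angular frequency: ω = 2π·f = 2π·194 = 1219 rad/s.
Step 2 — Component impedances:
  Z1: Z = R = 1560 Ω
  Z2: Z = R = 696 Ω
  Z3: Z = jωL = j·1219·0.0013 = 0 + j1.585 Ω
Step 3 — With the output port shorted to ground, the output series arm Z2 runs from the junction to ground; the shunt arm Z3 also runs from the junction to ground. They appear in parallel: Z3 || Z2 = 0.003608 + j1.585 Ω.
Step 4 — Series with input arm Z1: Z_in = Z1 + (Z3 || Z2) = 1560 + j1.585 Ω = 1560∠0.1° Ω.

Z = 1560 + j1.585 Ω = 1560∠0.1° Ω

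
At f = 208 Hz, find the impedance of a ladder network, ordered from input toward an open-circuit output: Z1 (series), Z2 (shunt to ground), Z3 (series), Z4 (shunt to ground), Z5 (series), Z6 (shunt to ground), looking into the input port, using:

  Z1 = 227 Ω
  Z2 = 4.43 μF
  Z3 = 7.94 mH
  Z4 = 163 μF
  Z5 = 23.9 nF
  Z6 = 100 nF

Step 1 — Angular frequency: ω = 2π·f = 2π·208 = 1307 rad/s.
Step 2 — Component impedances:
  Z1: Z = R = 227 Ω
  Z2: Z = 1/(jωC) = -j/(ω·C) = 0 - j172.7 Ω
  Z3: Z = jωL = j·1307·0.00794 = 0 + j10.38 Ω
  Z4: Z = 1/(jωC) = -j/(ω·C) = 0 - j4.694 Ω
  Z5: Z = 1/(jωC) = -j/(ω·C) = 0 - j3.202e+04 Ω
  Z6: Z = 1/(jωC) = -j/(ω·C) = 0 - j7652 Ω
Step 3 — Ladder network (open output): work backward from the far end, alternating series and parallel combinations. Z_in = 227 + j5.876 Ω = 227.1∠1.5° Ω.

Z = 227 + j5.876 Ω = 227.1∠1.5° Ω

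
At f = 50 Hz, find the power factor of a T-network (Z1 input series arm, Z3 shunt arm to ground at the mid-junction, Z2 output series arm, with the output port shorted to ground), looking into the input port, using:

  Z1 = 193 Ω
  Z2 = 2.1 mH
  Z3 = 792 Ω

Step 1 — Angular frequency: ω = 2π·f = 2π·50 = 314.2 rad/s.
Step 2 — Component impedances:
  Z1: Z = R = 193 Ω
  Z2: Z = jωL = j·314.2·0.0021 = 0 + j0.6597 Ω
  Z3: Z = R = 792 Ω
Step 3 — With the output port shorted to ground, the output series arm Z2 runs from the junction to ground; the shunt arm Z3 also runs from the junction to ground. They appear in parallel: Z3 || Z2 = 0.0005496 + j0.6597 Ω.
Step 4 — Series with input arm Z1: Z_in = Z1 + (Z3 || Z2) = 193 + j0.6597 Ω = 193∠0.2° Ω.
Step 5 — Power factor: PF = cos(φ) = Re(Z)/|Z| = 193/193 = 1.
Step 6 — Type: Im(Z) = 0.6597 ⇒ lagging (phase φ = 0.2°).

PF = 1 (lagging, φ = 0.2°)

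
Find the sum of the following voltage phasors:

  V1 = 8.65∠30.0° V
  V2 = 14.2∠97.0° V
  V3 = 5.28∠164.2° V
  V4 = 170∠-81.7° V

Step 1 — Convert each phasor to rectangular form:
  V1 = 8.65·(cos(30.0°) + j·sin(30.0°)) = 7.491 + j4.325 V
  V2 = 14.2·(cos(97.0°) + j·sin(97.0°)) = -1.731 + j14.09 V
  V3 = 5.28·(cos(164.2°) + j·sin(164.2°)) = -5.081 + j1.438 V
  V4 = 170·(cos(-81.7°) + j·sin(-81.7°)) = 24.54 - j168.2 V
Step 2 — Sum components: V_total = 25.22 - j148.4 V.
Step 3 — Convert to polar: |V_total| = 150.5 V, ∠V_total = -80.4°.

V_total = 150.5∠-80.4° V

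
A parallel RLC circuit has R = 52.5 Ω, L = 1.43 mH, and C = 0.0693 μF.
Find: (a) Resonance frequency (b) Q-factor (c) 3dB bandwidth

Step 1 — Resonance: ω₀ = 1/√(LC) = 1/√(0.00143·6.93e-08) = 1.005e+05 rad/s.
Step 2 — f₀ = ω₀/(2π) = 1.599e+04 Hz.
Step 3 — Parallel Q: Q = R/(ω₀L) = 52.5/(1.005e+05·0.00143) = 0.3655.
Step 4 — Bandwidth: Δω = ω₀/Q = 2.749e+05 rad/s; BW = Δω/(2π) = 4.374e+04 Hz.

(a) f₀ = 1.599e+04 Hz  (b) Q = 0.3655  (c) BW = 4.374e+04 Hz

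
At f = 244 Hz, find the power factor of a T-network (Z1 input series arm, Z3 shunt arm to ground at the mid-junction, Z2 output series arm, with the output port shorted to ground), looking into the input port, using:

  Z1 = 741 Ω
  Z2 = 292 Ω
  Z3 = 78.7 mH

Step 1 — Angular frequency: ω = 2π·f = 2π·244 = 1533 rad/s.
Step 2 — Component impedances:
  Z1: Z = R = 741 Ω
  Z2: Z = R = 292 Ω
  Z3: Z = jωL = j·1533·0.0787 = 0 + j120.7 Ω
Step 3 — With the output port shorted to ground, the output series arm Z2 runs from the junction to ground; the shunt arm Z3 also runs from the junction to ground. They appear in parallel: Z3 || Z2 = 42.58 + j103.1 Ω.
Step 4 — Series with input arm Z1: Z_in = Z1 + (Z3 || Z2) = 783.6 + j103.1 Ω = 790.3∠7.5° Ω.
Step 5 — Power factor: PF = cos(φ) = Re(Z)/|Z| = 783.6/790.3 = 0.9915.
Step 6 — Type: Im(Z) = 103.1 ⇒ lagging (phase φ = 7.5°).

PF = 0.9915 (lagging, φ = 7.5°)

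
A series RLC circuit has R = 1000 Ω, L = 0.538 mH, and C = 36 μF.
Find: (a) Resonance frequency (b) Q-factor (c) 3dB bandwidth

Step 1 — Resonance: ω₀ = 1/√(LC) = 1/√(0.000538·3.6e-05) = 7186 rad/s.
Step 2 — f₀ = ω₀/(2π) = 1144 Hz.
Step 3 — Series Q: Q = ω₀L/R = 7186·0.000538/1000 = 0.003866.
Step 4 — Bandwidth: Δω = ω₀/Q = 1.859e+06 rad/s; BW = Δω/(2π) = 2.958e+05 Hz.

(a) f₀ = 1144 Hz  (b) Q = 0.003866  (c) BW = 2.958e+05 Hz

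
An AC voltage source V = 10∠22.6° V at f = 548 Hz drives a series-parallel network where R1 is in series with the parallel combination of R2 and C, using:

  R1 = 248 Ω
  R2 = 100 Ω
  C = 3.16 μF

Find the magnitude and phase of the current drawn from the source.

Step 1 — Angular frequency: ω = 2π·f = 2π·548 = 3443 rad/s.
Step 2 — Component impedances:
  R1: Z = R = 248 Ω
  R2: Z = R = 100 Ω
  C: Z = 1/(jωC) = -j/(ω·C) = 0 - j91.91 Ω
Step 3 — Parallel branch: R2 || C = 1/(1/R2 + 1/C) = 45.79 - j49.82 Ω.
Step 4 — Series with R1: Z_total = R1 + (R2 || C) = 293.8 - j49.82 Ω = 298∠-9.6° Ω.
Step 5 — Source phasor: V = 10∠22.6° V = 9.232 + j3.843 V.
Step 6 — Ohm's law: I = V / Z_total = (9.232 + j3.843) / (293.8 - j49.82) = 0.02839 + j0.01789 A.
Step 7 — Convert to polar: |I| = 0.03356 A, ∠I = 32.2°.

I = 0.03356∠32.2° A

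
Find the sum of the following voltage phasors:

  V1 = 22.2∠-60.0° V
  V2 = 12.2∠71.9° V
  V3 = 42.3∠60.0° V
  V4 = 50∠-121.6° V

Step 1 — Convert each phasor to rectangular form:
  V1 = 22.2·(cos(-60.0°) + j·sin(-60.0°)) = 11.1 - j19.23 V
  V2 = 12.2·(cos(71.9°) + j·sin(71.9°)) = 3.79 + j11.6 V
  V3 = 42.3·(cos(60.0°) + j·sin(60.0°)) = 21.15 + j36.63 V
  V4 = 50·(cos(-121.6°) + j·sin(-121.6°)) = -26.2 - j42.59 V
Step 2 — Sum components: V_total = 9.841 - j13.58 V.
Step 3 — Convert to polar: |V_total| = 16.77 V, ∠V_total = -54.1°.

V_total = 16.77∠-54.1° V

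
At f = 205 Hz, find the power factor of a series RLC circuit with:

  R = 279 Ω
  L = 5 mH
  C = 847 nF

Step 1 — Angular frequency: ω = 2π·f = 2π·205 = 1288 rad/s.
Step 2 — Component impedances:
  R: Z = R = 279 Ω
  L: Z = jωL = j·1288·0.005 = 0 + j6.44 Ω
  C: Z = 1/(jωC) = -j/(ω·C) = 0 - j916.6 Ω
Step 3 — Series combination: Z_total = R + L + C = 279 - j910.2 Ω = 952∠-73.0° Ω.
Step 4 — Power factor: PF = cos(φ) = Re(Z)/|Z| = 279/952 = 0.2931.
Step 5 — Type: Im(Z) = -910.2 ⇒ leading (phase φ = -73.0°).

PF = 0.2931 (leading, φ = -73.0°)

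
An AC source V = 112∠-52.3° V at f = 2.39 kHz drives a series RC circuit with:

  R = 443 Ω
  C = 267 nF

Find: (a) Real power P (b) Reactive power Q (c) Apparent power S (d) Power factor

Step 1 — Angular frequency: ω = 2π·f = 2π·2390 = 1.502e+04 rad/s.
Step 2 — Component impedances:
  R: Z = R = 443 Ω
  C: Z = 1/(jωC) = -j/(ω·C) = 0 - j249.4 Ω
Step 3 — Series combination: Z_total = R + C = 443 - j249.4 Ω = 508.4∠-29.4° Ω.
Step 4 — Source phasor: V = 112∠-52.3° V = 68.49 - j88.62 V.
Step 5 — Current: I = V / Z = 0.2029 - j0.0858 A = 0.2203∠-22.9° A.
Step 6 — Complex power: S = V·I* = 21.5 - j12.1 VA.
Step 7 — Real power: P = Re(S) = 21.5 W.
Step 8 — Reactive power: Q = Im(S) = -12.1 VAR.
Step 9 — Apparent power: |S| = 24.67 VA.
Step 10 — Power factor: PF = P/|S| = 0.8714 (leading).

(a) P = 21.5 W  (b) Q = -12.1 VAR  (c) S = 24.67 VA  (d) PF = 0.8714 (leading)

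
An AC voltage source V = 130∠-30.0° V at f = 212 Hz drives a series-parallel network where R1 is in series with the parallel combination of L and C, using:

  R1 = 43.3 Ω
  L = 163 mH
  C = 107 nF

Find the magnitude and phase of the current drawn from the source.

Step 1 — Angular frequency: ω = 2π·f = 2π·212 = 1332 rad/s.
Step 2 — Component impedances:
  R1: Z = R = 43.3 Ω
  L: Z = jωL = j·1332·0.163 = 0 + j217.1 Ω
  C: Z = 1/(jωC) = -j/(ω·C) = 0 - j7016 Ω
Step 3 — Parallel branch: L || C = 1/(1/L + 1/C) = 0 + j224.1 Ω.
Step 4 — Series with R1: Z_total = R1 + (L || C) = 43.3 + j224.1 Ω = 228.2∠79.1° Ω.
Step 5 — Source phasor: V = 130∠-30.0° V = 112.6 - j65 V.
Step 6 — Ohm's law: I = V / Z_total = (112.6 - j65) / (43.3 + j224.1) = -0.1861 - j0.5384 A.
Step 7 — Convert to polar: |I| = 0.5697 A, ∠I = -109.1°.

I = 0.5697∠-109.1° A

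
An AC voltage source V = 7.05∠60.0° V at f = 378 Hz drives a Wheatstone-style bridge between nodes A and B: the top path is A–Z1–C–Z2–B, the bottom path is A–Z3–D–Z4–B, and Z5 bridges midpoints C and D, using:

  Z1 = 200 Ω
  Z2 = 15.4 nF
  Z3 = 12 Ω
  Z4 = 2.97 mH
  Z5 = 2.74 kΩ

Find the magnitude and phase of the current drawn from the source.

Step 1 — Angular frequency: ω = 2π·f = 2π·378 = 2375 rad/s.
Step 2 — Component impedances:
  Z1: Z = R = 200 Ω
  Z2: Z = 1/(jωC) = -j/(ω·C) = 0 - j2.734e+04 Ω
  Z3: Z = R = 12 Ω
  Z4: Z = jωL = j·2375·0.00297 = 0 + j7.054 Ω
  Z5: Z = R = 2740 Ω
Step 3 — Bridge requires nodal analysis (the Z5 bridge couples midpoints C and D, so the two paths cannot be reduced to a simple series/parallel combination). Setting node B to ground and injecting 1 A at node A, the 3-node admittance system at A, C, D solves to V_A = Z_AB = 11.96 + j7.051 Ω = 13.88∠30.5° Ω.
Step 4 — Source phasor: V = 7.05∠60.0° V = 3.525 + j6.105 V.
Step 5 — Ohm's law: I = V / Z_total = (3.525 + j6.105) / (11.96 + j7.051) = 0.4422 + j0.2499 A.
Step 6 — Convert to polar: |I| = 0.5079 A, ∠I = 29.5°.

I = 0.5079∠29.5° A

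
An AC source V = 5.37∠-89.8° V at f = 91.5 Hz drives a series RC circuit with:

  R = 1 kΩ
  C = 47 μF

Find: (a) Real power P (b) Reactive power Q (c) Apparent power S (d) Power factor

Step 1 — Angular frequency: ω = 2π·f = 2π·91.5 = 574.9 rad/s.
Step 2 — Component impedances:
  R: Z = R = 1000 Ω
  C: Z = 1/(jωC) = -j/(ω·C) = 0 - j37.01 Ω
Step 3 — Series combination: Z_total = R + C = 1000 - j37.01 Ω = 1001∠-2.1° Ω.
Step 4 — Source phasor: V = 5.37∠-89.8° V = 0.01874 - j5.37 V.
Step 5 — Current: I = V / Z = 0.0002172 - j0.005362 A = 0.005366∠-87.7° A.
Step 6 — Complex power: S = V·I* = 0.0288 - j0.001066 VA.
Step 7 — Real power: P = Re(S) = 0.0288 W.
Step 8 — Reactive power: Q = Im(S) = -0.001066 VAR.
Step 9 — Apparent power: |S| = 0.02882 VA.
Step 10 — Power factor: PF = P/|S| = 0.9993 (leading).

(a) P = 0.0288 W  (b) Q = -0.001066 VAR  (c) S = 0.02882 VA  (d) PF = 0.9993 (leading)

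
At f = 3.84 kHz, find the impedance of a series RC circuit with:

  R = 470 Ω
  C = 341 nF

Step 1 — Angular frequency: ω = 2π·f = 2π·3840 = 2.413e+04 rad/s.
Step 2 — Component impedances:
  R: Z = R = 470 Ω
  C: Z = 1/(jωC) = -j/(ω·C) = 0 - j121.5 Ω
Step 3 — Series combination: Z_total = R + C = 470 - j121.5 Ω = 485.5∠-14.5° Ω.

Z = 470 - j121.5 Ω = 485.5∠-14.5° Ω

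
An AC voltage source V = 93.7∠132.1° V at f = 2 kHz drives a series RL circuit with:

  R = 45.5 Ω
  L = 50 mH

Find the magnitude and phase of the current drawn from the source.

Step 1 — Angular frequency: ω = 2π·f = 2π·2000 = 1.257e+04 rad/s.
Step 2 — Component impedances:
  R: Z = R = 45.5 Ω
  L: Z = jωL = j·1.257e+04·0.05 = 0 + j628.3 Ω
Step 3 — Series combination: Z_total = R + L = 45.5 + j628.3 Ω = 630∠85.9° Ω.
Step 4 — Source phasor: V = 93.7∠132.1° V = -62.82 + j69.52 V.
Step 5 — Ohm's law: I = V / Z_total = (-62.82 + j69.52) / (45.5 + j628.3) = 0.1029 + j0.1074 A.
Step 6 — Convert to polar: |I| = 0.1487 A, ∠I = 46.2°.

I = 0.1487∠46.2° A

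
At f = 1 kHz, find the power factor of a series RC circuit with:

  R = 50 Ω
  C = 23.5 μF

Step 1 — Angular frequency: ω = 2π·f = 2π·1000 = 6283 rad/s.
Step 2 — Component impedances:
  R: Z = R = 50 Ω
  C: Z = 1/(jωC) = -j/(ω·C) = 0 - j6.773 Ω
Step 3 — Series combination: Z_total = R + C = 50 - j6.773 Ω = 50.46∠-7.7° Ω.
Step 4 — Power factor: PF = cos(φ) = Re(Z)/|Z| = 50/50.4566 = 0.991.
Step 5 — Type: Im(Z) = -6.773 ⇒ leading (phase φ = -7.7°).

PF = 0.991 (leading, φ = -7.7°)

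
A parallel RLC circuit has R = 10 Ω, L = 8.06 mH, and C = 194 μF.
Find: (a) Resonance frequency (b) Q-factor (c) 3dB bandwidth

Step 1 — Resonance: ω₀ = 1/√(LC) = 1/√(0.00806·0.000194) = 799.7 rad/s.
Step 2 — f₀ = ω₀/(2π) = 127.3 Hz.
Step 3 — Parallel Q: Q = R/(ω₀L) = 10/(799.7·0.00806) = 1.551.
Step 4 — Bandwidth: Δω = ω₀/Q = 515.5 rad/s; BW = Δω/(2π) = 82.04 Hz.

(a) f₀ = 127.3 Hz  (b) Q = 1.551  (c) BW = 82.04 Hz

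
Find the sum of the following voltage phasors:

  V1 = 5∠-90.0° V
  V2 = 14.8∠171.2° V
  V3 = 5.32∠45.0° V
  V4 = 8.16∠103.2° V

Step 1 — Convert each phasor to rectangular form:
  V1 = 5·(cos(-90.0°) + j·sin(-90.0°)) = 0 - j5 V
  V2 = 14.8·(cos(171.2°) + j·sin(171.2°)) = -14.63 + j2.264 V
  V3 = 5.32·(cos(45.0°) + j·sin(45.0°)) = 3.762 + j3.762 V
  V4 = 8.16·(cos(103.2°) + j·sin(103.2°)) = -1.863 + j7.944 V
Step 2 — Sum components: V_total = -12.73 + j8.97 V.
Step 3 — Convert to polar: |V_total| = 15.57 V, ∠V_total = 144.8°.

V_total = 15.57∠144.8° V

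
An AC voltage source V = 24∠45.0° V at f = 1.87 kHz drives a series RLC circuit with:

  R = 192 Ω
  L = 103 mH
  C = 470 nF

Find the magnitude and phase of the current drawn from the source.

Step 1 — Angular frequency: ω = 2π·f = 2π·1870 = 1.175e+04 rad/s.
Step 2 — Component impedances:
  R: Z = R = 192 Ω
  L: Z = jωL = j·1.175e+04·0.103 = 0 + j1210 Ω
  C: Z = 1/(jωC) = -j/(ω·C) = 0 - j181.1 Ω
Step 3 — Series combination: Z_total = R + L + C = 192 + j1029 Ω = 1047∠79.4° Ω.
Step 4 — Source phasor: V = 24∠45.0° V = 16.97 + j16.97 V.
Step 5 — Ohm's law: I = V / Z_total = (16.97 + j16.97) / (192 + j1029) = 0.01891 - j0.01296 A.
Step 6 — Convert to polar: |I| = 0.02293 A, ∠I = -34.4°.

I = 0.02293∠-34.4° A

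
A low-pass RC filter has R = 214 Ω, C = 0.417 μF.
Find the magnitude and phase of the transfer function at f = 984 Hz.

Step 1 — Angular frequency: ω = 2π·984 = 6183 rad/s.
Step 2 — Transfer function: H(jω) = 1/(1 + jωRC).
Step 3 — Denominator: 1 + jωRC = 1 + j·6183·214·4.17e-07 = 1 + j0.5517.
Step 4 — H = 0.7666 - j0.423.
Step 5 — Magnitude: |H| = 0.8756 (-1.2 dB); phase: φ = -28.9°.

|H| = 0.8756 (-1.2 dB), φ = -28.9°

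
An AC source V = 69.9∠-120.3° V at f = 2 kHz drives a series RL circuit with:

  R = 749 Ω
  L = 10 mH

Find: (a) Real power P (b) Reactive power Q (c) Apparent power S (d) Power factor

Step 1 — Angular frequency: ω = 2π·f = 2π·2000 = 1.257e+04 rad/s.
Step 2 — Component impedances:
  R: Z = R = 749 Ω
  L: Z = jωL = j·1.257e+04·0.01 = 0 + j125.7 Ω
Step 3 — Series combination: Z_total = R + L = 749 + j125.7 Ω = 759.5∠9.5° Ω.
Step 4 — Source phasor: V = 69.9∠-120.3° V = -35.27 - j60.35 V.
Step 5 — Current: I = V / Z = -0.05894 - j0.07069 A = 0.09204∠-129.8° A.
Step 6 — Complex power: S = V·I* = 6.345 + j1.064 VA.
Step 7 — Real power: P = Re(S) = 6.345 W.
Step 8 — Reactive power: Q = Im(S) = 1.064 VAR.
Step 9 — Apparent power: |S| = 6.433 VA.
Step 10 — Power factor: PF = P/|S| = 0.9862 (lagging).

(a) P = 6.345 W  (b) Q = 1.064 VAR  (c) S = 6.433 VA  (d) PF = 0.9862 (lagging)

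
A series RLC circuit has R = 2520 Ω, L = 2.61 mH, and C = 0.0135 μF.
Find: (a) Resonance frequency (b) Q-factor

Step 1 — Resonance condition Im(Z)=0 gives ω₀ = 1/√(LC).
Step 2 — ω₀ = 1/√(0.00261·1.35e-08) = 1.685e+05 rad/s.
Step 3 — f₀ = ω₀/(2π) = 2.681e+04 Hz.
Step 4 — Series Q: Q = ω₀L/R = 1.685e+05·0.00261/2520 = 0.1745.

(a) f₀ = 2.681e+04 Hz  (b) Q = 0.1745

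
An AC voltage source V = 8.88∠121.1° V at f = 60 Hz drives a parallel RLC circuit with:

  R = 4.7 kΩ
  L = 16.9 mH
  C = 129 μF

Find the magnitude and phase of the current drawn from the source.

Step 1 — Angular frequency: ω = 2π·f = 2π·60 = 377 rad/s.
Step 2 — Component impedances:
  R: Z = R = 4700 Ω
  L: Z = jωL = j·377·0.0169 = 0 + j6.371 Ω
  C: Z = 1/(jωC) = -j/(ω·C) = 0 - j20.56 Ω
Step 3 — Parallel combination: 1/Z_total = 1/R + 1/L + 1/C; Z_total = 0.01813 + j9.231 Ω = 9.231∠89.9° Ω.
Step 4 — Source phasor: V = 8.88∠121.1° V = -4.587 + j7.604 V.
Step 5 — Ohm's law: I = V / Z_total = (-4.587 + j7.604) / (0.01813 + j9.231) = 0.8227 + j0.4985 A.
Step 6 — Convert to polar: |I| = 0.9619 A, ∠I = 31.2°.

I = 0.9619∠31.2° A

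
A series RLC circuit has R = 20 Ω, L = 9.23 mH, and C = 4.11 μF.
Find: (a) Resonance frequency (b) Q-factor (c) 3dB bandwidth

Step 1 — Resonance: ω₀ = 1/√(LC) = 1/√(0.00923·4.11e-06) = 5134 rad/s.
Step 2 — f₀ = ω₀/(2π) = 817.1 Hz.
Step 3 — Series Q: Q = ω₀L/R = 5134·0.00923/20 = 2.369.
Step 4 — Bandwidth: Δω = ω₀/Q = 2167 rad/s; BW = Δω/(2π) = 344.9 Hz.

(a) f₀ = 817.1 Hz  (b) Q = 2.369  (c) BW = 344.9 Hz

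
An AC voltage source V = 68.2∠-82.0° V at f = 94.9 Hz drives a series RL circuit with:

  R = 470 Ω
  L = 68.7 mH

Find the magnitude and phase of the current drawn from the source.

Step 1 — Angular frequency: ω = 2π·f = 2π·94.9 = 596.3 rad/s.
Step 2 — Component impedances:
  R: Z = R = 470 Ω
  L: Z = jωL = j·596.3·0.0687 = 0 + j40.96 Ω
Step 3 — Series combination: Z_total = R + L = 470 + j40.96 Ω = 471.8∠5.0° Ω.
Step 4 — Source phasor: V = 68.2∠-82.0° V = 9.492 - j67.54 V.
Step 5 — Ohm's law: I = V / Z_total = (9.492 - j67.54) / (470 + j40.96) = 0.007613 - j0.1444 A.
Step 6 — Convert to polar: |I| = 0.1446 A, ∠I = -87.0°.

I = 0.1446∠-87.0° A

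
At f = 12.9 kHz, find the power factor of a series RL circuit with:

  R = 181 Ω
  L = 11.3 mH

Step 1 — Angular frequency: ω = 2π·f = 2π·1.29e+04 = 8.105e+04 rad/s.
Step 2 — Component impedances:
  R: Z = R = 181 Ω
  L: Z = jωL = j·8.105e+04·0.0113 = 0 + j915.9 Ω
Step 3 — Series combination: Z_total = R + L = 181 + j915.9 Ω = 933.6∠78.8° Ω.
Step 4 — Power factor: PF = cos(φ) = Re(Z)/|Z| = 181/933.6 = 0.1939.
Step 5 — Type: Im(Z) = 915.9 ⇒ lagging (phase φ = 78.8°).

PF = 0.1939 (lagging, φ = 78.8°)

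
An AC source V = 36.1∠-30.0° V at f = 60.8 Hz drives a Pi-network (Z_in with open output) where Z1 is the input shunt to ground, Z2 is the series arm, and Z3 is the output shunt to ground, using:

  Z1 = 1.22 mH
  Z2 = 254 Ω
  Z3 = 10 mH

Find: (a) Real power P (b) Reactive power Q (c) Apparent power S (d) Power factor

Step 1 — Angular frequency: ω = 2π·f = 2π·60.8 = 382 rad/s.
Step 2 — Component impedances:
  Z1: Z = jωL = j·382·0.00122 = 0 + j0.4661 Ω
  Z2: Z = R = 254 Ω
  Z3: Z = jωL = j·382·0.01 = 0 + j3.82 Ω
Step 3 — With open output, the series arm Z2 and the output shunt Z3 appear in series to ground: Z2 + Z3 = 254 + j3.82 Ω.
Step 4 — Parallel with input shunt Z1: Z_in = Z1 || (Z2 + Z3) = 0.0008549 + j0.466 Ω = 0.466∠89.9° Ω.
Step 5 — Source phasor: V = 36.1∠-30.0° V = 31.26 - j18.05 V.
Step 6 — Current: I = V / Z = -38.61 - j67.15 A = 77.46∠-119.9° A.
Step 7 — Complex power: S = V·I* = 5.13 + j2796 VA.
Step 8 — Real power: P = Re(S) = 5.13 W.
Step 9 — Reactive power: Q = Im(S) = 2796 VAR.
Step 10 — Apparent power: |S| = 2796 VA.
Step 11 — Power factor: PF = P/|S| = 0.001834 (lagging).

(a) P = 5.13 W  (b) Q = 2796 VAR  (c) S = 2796 VA  (d) PF = 0.001834 (lagging)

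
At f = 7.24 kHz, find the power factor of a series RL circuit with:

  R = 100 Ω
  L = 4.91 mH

Step 1 — Angular frequency: ω = 2π·f = 2π·7240 = 4.549e+04 rad/s.
Step 2 — Component impedances:
  R: Z = R = 100 Ω
  L: Z = jωL = j·4.549e+04·0.00491 = 0 + j223.4 Ω
Step 3 — Series combination: Z_total = R + L = 100 + j223.4 Ω = 244.7∠65.9° Ω.
Step 4 — Power factor: PF = cos(φ) = Re(Z)/|Z| = 100/244.72 = 0.4086.
Step 5 — Type: Im(Z) = 223.4 ⇒ lagging (phase φ = 65.9°).

PF = 0.4086 (lagging, φ = 65.9°)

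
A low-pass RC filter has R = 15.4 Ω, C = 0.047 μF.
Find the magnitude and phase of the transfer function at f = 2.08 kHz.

Step 1 — Angular frequency: ω = 2π·2080 = 1.307e+04 rad/s.
Step 2 — Transfer function: H(jω) = 1/(1 + jωRC).
Step 3 — Denominator: 1 + jωRC = 1 + j·1.307e+04·15.4·4.7e-08 = 1 + j0.009459.
Step 4 — H = 0.9999 - j0.009459.
Step 5 — Magnitude: |H| = 1 (-0.0 dB); phase: φ = -0.5°.

|H| = 1 (-0.0 dB), φ = -0.5°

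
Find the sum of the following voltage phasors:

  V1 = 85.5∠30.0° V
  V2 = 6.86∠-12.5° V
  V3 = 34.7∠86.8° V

Step 1 — Convert each phasor to rectangular form:
  V1 = 85.5·(cos(30.0°) + j·sin(30.0°)) = 74.05 + j42.75 V
  V2 = 6.86·(cos(-12.5°) + j·sin(-12.5°)) = 6.697 - j1.485 V
  V3 = 34.7·(cos(86.8°) + j·sin(86.8°)) = 1.937 + j34.65 V
Step 2 — Sum components: V_total = 82.68 + j75.91 V.
Step 3 — Convert to polar: |V_total| = 112.2 V, ∠V_total = 42.6°.

V_total = 112.2∠42.6° V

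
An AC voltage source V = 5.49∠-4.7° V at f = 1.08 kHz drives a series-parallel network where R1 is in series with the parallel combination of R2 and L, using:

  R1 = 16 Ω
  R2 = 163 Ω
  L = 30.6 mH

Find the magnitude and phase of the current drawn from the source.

Step 1 — Angular frequency: ω = 2π·f = 2π·1080 = 6786 rad/s.
Step 2 — Component impedances:
  R1: Z = R = 16 Ω
  R2: Z = R = 163 Ω
  L: Z = jωL = j·6786·0.0306 = 0 + j207.6 Ω
Step 3 — Parallel branch: R2 || L = 1/(1/R2 + 1/L) = 100.9 + j79.17 Ω.
Step 4 — Series with R1: Z_total = R1 + (R2 || L) = 116.9 + j79.17 Ω = 141.1∠34.1° Ω.
Step 5 — Source phasor: V = 5.49∠-4.7° V = 5.472 - j0.4498 V.
Step 6 — Ohm's law: I = V / Z_total = (5.472 - j0.4498) / (116.9 + j79.17) = 0.03031 - j0.02438 A.
Step 7 — Convert to polar: |I| = 0.0389 A, ∠I = -38.8°.

I = 0.0389∠-38.8° A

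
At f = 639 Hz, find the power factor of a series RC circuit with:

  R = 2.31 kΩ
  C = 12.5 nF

Step 1 — Angular frequency: ω = 2π·f = 2π·639 = 4015 rad/s.
Step 2 — Component impedances:
  R: Z = R = 2310 Ω
  C: Z = 1/(jωC) = -j/(ω·C) = 0 - j1.993e+04 Ω
Step 3 — Series combination: Z_total = R + C = 2310 - j1.993e+04 Ω = 2.006e+04∠-83.4° Ω.
Step 4 — Power factor: PF = cos(φ) = Re(Z)/|Z| = 2310/2.006e+04 = 0.1152.
Step 5 — Type: Im(Z) = -1.993e+04 ⇒ leading (phase φ = -83.4°).

PF = 0.1152 (leading, φ = -83.4°)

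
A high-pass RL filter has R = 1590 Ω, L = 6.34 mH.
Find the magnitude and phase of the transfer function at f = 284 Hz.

Step 1 — Angular frequency: ω = 2π·284 = 1784 rad/s.
Step 2 — Transfer function: H(jω) = jωL/(R + jωL).
Step 3 — Numerator jωL = j·11.31; denominator R + jωL = 1590 + j11.31.
Step 4 — H = 5.062e-05 + j0.007115.
Step 5 — Magnitude: |H| = 0.007115 (-43.0 dB); phase: φ = 89.6°.

|H| = 0.007115 (-43.0 dB), φ = 89.6°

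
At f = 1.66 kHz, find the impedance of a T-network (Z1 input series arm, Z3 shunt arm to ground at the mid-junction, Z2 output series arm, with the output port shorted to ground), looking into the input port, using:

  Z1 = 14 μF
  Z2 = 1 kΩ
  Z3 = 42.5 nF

Step 1 — Angular frequency: ω = 2π·f = 2π·1660 = 1.043e+04 rad/s.
Step 2 — Component impedances:
  Z1: Z = 1/(jωC) = -j/(ω·C) = 0 - j6.848 Ω
  Z2: Z = R = 1000 Ω
  Z3: Z = 1/(jωC) = -j/(ω·C) = 0 - j2256 Ω
Step 3 — With the output port shorted to ground, the output series arm Z2 runs from the junction to ground; the shunt arm Z3 also runs from the junction to ground. They appear in parallel: Z3 || Z2 = 835.8 - j370.5 Ω.
Step 4 — Series with input arm Z1: Z_in = Z1 + (Z3 || Z2) = 835.8 - j377.3 Ω = 917∠-24.3° Ω.

Z = 835.8 - j377.3 Ω = 917∠-24.3° Ω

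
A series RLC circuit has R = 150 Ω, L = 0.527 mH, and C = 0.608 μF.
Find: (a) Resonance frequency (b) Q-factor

Step 1 — Resonance condition Im(Z)=0 gives ω₀ = 1/√(LC).
Step 2 — ω₀ = 1/√(0.000527·6.08e-07) = 5.587e+04 rad/s.
Step 3 — f₀ = ω₀/(2π) = 8891 Hz.
Step 4 — Series Q: Q = ω₀L/R = 5.587e+04·0.000527/150 = 0.1963.

(a) f₀ = 8891 Hz  (b) Q = 0.1963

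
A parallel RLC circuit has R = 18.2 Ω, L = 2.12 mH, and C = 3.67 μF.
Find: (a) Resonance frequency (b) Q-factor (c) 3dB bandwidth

Step 1 — Resonance: ω₀ = 1/√(LC) = 1/√(0.00212·3.67e-06) = 1.134e+04 rad/s.
Step 2 — f₀ = ω₀/(2π) = 1804 Hz.
Step 3 — Parallel Q: Q = R/(ω₀L) = 18.2/(1.134e+04·0.00212) = 0.7572.
Step 4 — Bandwidth: Δω = ω₀/Q = 1.497e+04 rad/s; BW = Δω/(2π) = 2383 Hz.

(a) f₀ = 1804 Hz  (b) Q = 0.7572  (c) BW = 2383 Hz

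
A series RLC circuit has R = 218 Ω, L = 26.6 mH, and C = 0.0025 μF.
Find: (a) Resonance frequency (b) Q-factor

Step 1 — Resonance condition Im(Z)=0 gives ω₀ = 1/√(LC).
Step 2 — ω₀ = 1/√(0.0266·2.5e-09) = 1.226e+05 rad/s.
Step 3 — f₀ = ω₀/(2π) = 1.952e+04 Hz.
Step 4 — Series Q: Q = ω₀L/R = 1.226e+05·0.0266/218 = 14.96.

(a) f₀ = 1.952e+04 Hz  (b) Q = 14.96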